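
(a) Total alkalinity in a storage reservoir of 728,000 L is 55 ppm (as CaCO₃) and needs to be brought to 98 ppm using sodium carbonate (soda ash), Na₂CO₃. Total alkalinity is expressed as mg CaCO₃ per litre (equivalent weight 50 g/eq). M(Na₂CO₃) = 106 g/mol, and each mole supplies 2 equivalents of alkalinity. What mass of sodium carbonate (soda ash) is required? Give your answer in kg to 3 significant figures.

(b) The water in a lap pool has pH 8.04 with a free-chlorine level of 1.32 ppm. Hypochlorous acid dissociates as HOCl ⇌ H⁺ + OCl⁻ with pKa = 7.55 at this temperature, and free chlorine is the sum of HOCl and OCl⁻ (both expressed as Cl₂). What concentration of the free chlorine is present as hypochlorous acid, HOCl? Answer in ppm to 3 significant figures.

(a) Alkalinity to add: (98 − 55) = 43 mg/L as CaCO₃ × 728,000 L = 31,300 g as CaCO₃.
(a) Equivalents: 31,300 g ÷ 50 g/eq = 626.1 eq.
(a) Each mole of Na₂CO₃ supplies 2 eq, so 626.1 / 2 = 313 mol.
(a) Mass: 313 mol × 106 g/mol = 33,180 g.

(b) [OCl⁻]/[HOCl] = 10^(pH − pKa) = 10^(8.04 − 7.55) = 10^0.49 = 3.09.
(b) Fraction as HOCl = 1 / (1 + 3.09) = 0.2445.
(b) HOCl = 0.2445 × 1.32 ppm = 0.3227 ppm.

(a) 33.2 kg; (b) 0.323 ppm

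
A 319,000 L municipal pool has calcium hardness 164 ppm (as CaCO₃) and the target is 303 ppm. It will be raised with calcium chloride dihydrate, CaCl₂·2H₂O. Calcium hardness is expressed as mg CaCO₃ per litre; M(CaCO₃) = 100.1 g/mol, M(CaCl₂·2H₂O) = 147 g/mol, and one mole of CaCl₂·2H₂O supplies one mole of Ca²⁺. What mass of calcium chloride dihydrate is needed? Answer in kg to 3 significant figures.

65.1 kg

Hardness to add: (303 − 164) = 139 mg/L as CaCO₃ × 319,000 L = 44,340 g as CaCO₃.
Moles of Ca²⁺ (1 mol Ca²⁺ ≡ 1 mol CaCO₃): 44,340 / 100.1 g/mol = 443 mol.
Mass of CaCl₂·2H₂O: 443 × 147 = 65,120 g.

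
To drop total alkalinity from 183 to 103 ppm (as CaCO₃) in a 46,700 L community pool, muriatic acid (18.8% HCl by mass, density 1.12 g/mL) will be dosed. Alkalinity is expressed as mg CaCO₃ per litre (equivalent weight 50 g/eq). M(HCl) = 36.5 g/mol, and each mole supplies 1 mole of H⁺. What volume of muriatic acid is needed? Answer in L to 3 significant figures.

13.0 L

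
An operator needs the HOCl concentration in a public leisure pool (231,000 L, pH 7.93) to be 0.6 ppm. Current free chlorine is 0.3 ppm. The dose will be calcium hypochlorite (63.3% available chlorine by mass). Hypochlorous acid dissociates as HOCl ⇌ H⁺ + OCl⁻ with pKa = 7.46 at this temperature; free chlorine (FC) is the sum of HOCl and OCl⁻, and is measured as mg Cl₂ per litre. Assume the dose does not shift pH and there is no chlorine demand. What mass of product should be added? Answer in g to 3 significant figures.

[OCl⁻]/[HOCl] = 10^(pH − pKa) = 10^(7.93 − 7.46) = 2.951; fraction as HOCl = 1/(1 + 2.951) = 0.2531.
Free chlorine required for 0.6 ppm HOCl: 0.6 / 0.2531 = 2.371 ppm.
FC to add: 2.371 − 0.3 = 2.071 mg/L as Cl₂.
Cl₂ equivalent: 2.071 mg/L × 231,000 L = 478.3 g.
Product at 63.3% available Cl: 478.3 / 0.633 = 755.7 g.

756 g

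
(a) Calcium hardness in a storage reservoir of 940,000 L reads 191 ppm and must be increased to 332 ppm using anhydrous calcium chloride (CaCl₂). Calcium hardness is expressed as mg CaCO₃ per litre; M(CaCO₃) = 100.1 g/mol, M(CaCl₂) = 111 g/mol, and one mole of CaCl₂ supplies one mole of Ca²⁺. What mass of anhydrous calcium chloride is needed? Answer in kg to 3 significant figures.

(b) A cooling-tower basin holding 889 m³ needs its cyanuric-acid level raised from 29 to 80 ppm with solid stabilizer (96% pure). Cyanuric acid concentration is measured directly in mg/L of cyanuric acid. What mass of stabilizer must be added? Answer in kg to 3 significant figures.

(a) 147 kg; (b) 47.2 kg

(a) Hardness to add: (332 − 191) = 141 mg/L as CaCO₃ × 940,000 L = 132,500 g as CaCO₃.
(a) Moles of Ca²⁺ (1 mol Ca²⁺ ≡ 1 mol CaCO₃): 132,500 / 100.1 g/mol = 1324 mol.
(a) Mass of CaCl₂: 1324 × 111 = 147,000 g.

(b) Volume: 889 m³ = 889,000 L.
(b) CYA to add: (80 − 29) = 51 mg/L × 889,000 L = 45,340 g cyanuric acid.
(b) At 96% purity: 45,340 / 0.96 = 47,230 g product.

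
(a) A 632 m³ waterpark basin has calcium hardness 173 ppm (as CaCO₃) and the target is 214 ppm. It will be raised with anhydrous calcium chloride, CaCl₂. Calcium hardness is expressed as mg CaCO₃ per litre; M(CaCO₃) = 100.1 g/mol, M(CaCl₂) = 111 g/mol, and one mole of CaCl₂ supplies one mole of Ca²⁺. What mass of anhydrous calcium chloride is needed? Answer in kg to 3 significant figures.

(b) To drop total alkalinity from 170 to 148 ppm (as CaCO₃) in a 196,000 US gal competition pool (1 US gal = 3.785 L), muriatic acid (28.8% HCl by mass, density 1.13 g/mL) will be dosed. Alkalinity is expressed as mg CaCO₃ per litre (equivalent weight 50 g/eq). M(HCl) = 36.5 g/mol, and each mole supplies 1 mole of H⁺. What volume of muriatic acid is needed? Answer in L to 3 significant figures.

(a) Volume: 632 m³ = 632,000 L.
(a) Hardness to add: (214 − 173) = 41 mg/L as CaCO₃ × 632,000 L = 25,910 g as CaCO₃.
(a) Moles of Ca²⁺ (1 mol Ca²⁺ ≡ 1 mol CaCO₃): 25,910 / 100.1 g/mol = 258.9 mol.
(a) Mass of CaCl₂: 258.9 × 111 = 28,730 g.

(b) Volume: 196,000 US gal × 3.785 L/gal = 741,860 L.
(b) Alkalinity to neutralize: (170 − 148) = 22 mg/L as CaCO₃ × 741,860 L = 16,320 g as CaCO₃.
(b) Equivalents of H⁺ required: 16,320 ÷ 50 g/eq = 326.4 eq = 326.4 mol HCl.
(b) Mass of HCl: 326.4 × 36.5 = 11,910 g.
(b) Mass of 28.8% solution: 11,910 / 0.288 = 41,370 g.
(b) Volume: 41,370 g ÷ 1.13 g/mL = 36,610 mL.

(a) 28.7 kg; (b) 36.6 L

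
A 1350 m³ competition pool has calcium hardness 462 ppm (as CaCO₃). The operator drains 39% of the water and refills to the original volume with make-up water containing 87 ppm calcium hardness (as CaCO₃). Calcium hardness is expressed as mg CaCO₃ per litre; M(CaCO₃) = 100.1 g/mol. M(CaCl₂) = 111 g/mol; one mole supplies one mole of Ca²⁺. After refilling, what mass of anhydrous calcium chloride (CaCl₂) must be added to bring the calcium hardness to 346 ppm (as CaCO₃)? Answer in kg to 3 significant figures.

Volume: 1350 m³ = 1,350,000 L.
After draining 39% and refilling: 462 × 0.61 + 87 × 0.39 = 315.75 ppm.
Deficit to target: 346 − 315.75 = 30.25 mg/L.
As CaCO₃: 30.25 mg/L × 1,350,000 L = 40,840 g; ÷ 100.1 = 408 mol Ca²⁺.
Mass: 408 × 111 = 45,280 g.

45.3 kg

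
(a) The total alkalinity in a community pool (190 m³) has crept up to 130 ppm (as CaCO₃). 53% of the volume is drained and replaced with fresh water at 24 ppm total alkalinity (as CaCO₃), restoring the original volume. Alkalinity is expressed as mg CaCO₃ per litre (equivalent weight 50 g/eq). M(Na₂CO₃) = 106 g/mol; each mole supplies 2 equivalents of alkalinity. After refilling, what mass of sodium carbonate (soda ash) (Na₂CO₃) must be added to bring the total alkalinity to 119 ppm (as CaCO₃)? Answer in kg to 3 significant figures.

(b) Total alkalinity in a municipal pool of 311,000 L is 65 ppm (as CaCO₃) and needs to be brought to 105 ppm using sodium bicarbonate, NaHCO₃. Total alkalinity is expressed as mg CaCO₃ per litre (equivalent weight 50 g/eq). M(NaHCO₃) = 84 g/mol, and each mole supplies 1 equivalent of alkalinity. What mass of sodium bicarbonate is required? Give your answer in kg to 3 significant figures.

(a) 9.10 kg; (b) 20.9 kg

(a) Volume: 190 m³ = 190,000 L.
(a) After draining 53% and refilling: 130 × 0.47 + 24 × 0.53 = 73.82 ppm.
(a) Deficit to target: 119 − 73.82 = 45.18 mg/L.
(a) As CaCO₃: 45.18 mg/L × 190,000 L = 8584 g; ÷ 50 g/eq ÷ 2 = 85.84 mol Na₂CO₃.
(a) Mass: 85.84 × 106 = 9099 g.

(b) Alkalinity to add: (105 − 65) = 40 mg/L as CaCO₃ × 311,000 L = 12,440 g as CaCO₃.
(b) Equivalents: 12,440 g ÷ 50 g/eq = 248.8 eq.
(b) NaHCO₃ supplies 1 eq per mole → 248.8 mol.
(b) Mass: 248.8 mol × 84 g/mol = 20,900 g.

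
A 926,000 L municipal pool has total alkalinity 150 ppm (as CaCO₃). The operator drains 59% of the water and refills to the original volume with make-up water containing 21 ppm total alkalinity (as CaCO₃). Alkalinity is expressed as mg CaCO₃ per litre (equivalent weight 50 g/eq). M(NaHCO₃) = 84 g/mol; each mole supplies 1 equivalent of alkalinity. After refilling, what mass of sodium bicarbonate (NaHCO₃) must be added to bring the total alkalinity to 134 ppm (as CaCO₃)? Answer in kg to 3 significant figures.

After draining 59% and refilling: 150 × 0.41 + 21 × 0.59 = 73.89 ppm.
Deficit to target: 134 − 73.89 = 60.11 mg/L.
As CaCO₃: 60.11 mg/L × 926,000 L = 55,660 g; ÷ 50 g/eq ÷ 1 = 1113 mol NaHCO₃.
Mass: 1113 × 84 = 93,510 g.

93.5 kg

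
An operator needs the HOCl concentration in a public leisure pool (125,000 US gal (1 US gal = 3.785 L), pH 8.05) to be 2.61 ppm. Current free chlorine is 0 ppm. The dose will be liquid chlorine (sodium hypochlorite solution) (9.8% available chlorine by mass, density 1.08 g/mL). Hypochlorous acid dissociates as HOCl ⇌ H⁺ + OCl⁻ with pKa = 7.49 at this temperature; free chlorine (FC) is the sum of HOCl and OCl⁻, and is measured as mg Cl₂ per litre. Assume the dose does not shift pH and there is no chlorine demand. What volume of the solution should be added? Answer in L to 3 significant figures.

54.0 L

Volume: 125,000 US gal × 3.785 L/gal = 473,125 L.
[OCl⁻]/[HOCl] = 10^(pH − pKa) = 10^(8.05 − 7.49) = 3.631; fraction as HOCl = 1/(1 + 3.631) = 0.2159.
Free chlorine required for 2.61 ppm HOCl: 2.61 / 0.2159 = 12.09 ppm.
FC to add: 12.09 − 0 = 12.09 mg/L as Cl₂.
Cl₂ equivalent: 12.09 mg/L × 473,125 L = 5718 g.
Product at 9.8% available Cl: 5718 / 0.098 = 58,350 g.
Volume: 58,350 g ÷ 1.08 g/mL = 54,030 mL.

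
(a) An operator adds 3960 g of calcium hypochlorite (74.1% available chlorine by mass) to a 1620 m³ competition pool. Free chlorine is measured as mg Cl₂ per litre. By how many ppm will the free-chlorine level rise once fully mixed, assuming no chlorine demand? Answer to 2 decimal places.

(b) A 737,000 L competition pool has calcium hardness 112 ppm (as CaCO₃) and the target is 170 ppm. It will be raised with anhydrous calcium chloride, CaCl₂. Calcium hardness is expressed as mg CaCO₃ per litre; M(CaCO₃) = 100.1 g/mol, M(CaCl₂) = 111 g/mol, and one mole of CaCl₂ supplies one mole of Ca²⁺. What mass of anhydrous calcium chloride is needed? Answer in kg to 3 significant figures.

(a) 1.81 ppm; (b) 47.4 kg

(a) Volume: 1620 m³ = 1,620,000 L.
(a) Available chlorine delivered: 3960 g × 0.741 = 2934 g as Cl₂.
(a) Concentration rise: 2934 g / 1,620,000 L = 1.811 mg/L = 1.81 ppm.

(b) Hardness to add: (170 − 112) = 58 mg/L as CaCO₃ × 737,000 L = 42,750 g as CaCO₃.
(b) Moles of Ca²⁺ (1 mol Ca²⁺ ≡ 1 mol CaCO₃): 42,750 / 100.1 g/mol = 427 mol.
(b) Mass of CaCl₂: 427 × 111 = 47,400 g.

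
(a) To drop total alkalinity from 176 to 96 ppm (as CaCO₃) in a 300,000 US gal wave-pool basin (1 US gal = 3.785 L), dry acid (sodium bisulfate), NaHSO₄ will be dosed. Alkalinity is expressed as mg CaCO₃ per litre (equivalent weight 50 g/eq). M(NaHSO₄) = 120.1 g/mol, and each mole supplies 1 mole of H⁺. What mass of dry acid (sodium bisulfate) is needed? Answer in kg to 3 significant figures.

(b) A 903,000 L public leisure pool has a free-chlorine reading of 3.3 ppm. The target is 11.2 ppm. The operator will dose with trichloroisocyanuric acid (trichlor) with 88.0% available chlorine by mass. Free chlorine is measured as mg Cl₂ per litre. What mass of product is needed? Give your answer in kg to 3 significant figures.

(a) 218 kg; (b) 8.11 kg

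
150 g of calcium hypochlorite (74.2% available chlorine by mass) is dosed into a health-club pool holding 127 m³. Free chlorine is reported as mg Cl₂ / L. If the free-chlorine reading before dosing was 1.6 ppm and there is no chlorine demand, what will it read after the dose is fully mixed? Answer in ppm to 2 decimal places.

2.48 ppm

Volume: 127 m³ = 127,000 L.
Available chlorine delivered: 150 g × 0.742 = 111.3 g as Cl₂.
Concentration rise: 111.3 g / 127,000 L = 0.8764 mg/L = 0.88 ppm.
Final FC: 1.6 + 0.88 = 2.48 ppm.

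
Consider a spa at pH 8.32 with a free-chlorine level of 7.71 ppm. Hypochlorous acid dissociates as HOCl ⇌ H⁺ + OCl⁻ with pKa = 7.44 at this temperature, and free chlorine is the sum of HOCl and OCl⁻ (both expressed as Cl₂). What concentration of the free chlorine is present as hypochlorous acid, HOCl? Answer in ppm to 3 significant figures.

0.898 ppm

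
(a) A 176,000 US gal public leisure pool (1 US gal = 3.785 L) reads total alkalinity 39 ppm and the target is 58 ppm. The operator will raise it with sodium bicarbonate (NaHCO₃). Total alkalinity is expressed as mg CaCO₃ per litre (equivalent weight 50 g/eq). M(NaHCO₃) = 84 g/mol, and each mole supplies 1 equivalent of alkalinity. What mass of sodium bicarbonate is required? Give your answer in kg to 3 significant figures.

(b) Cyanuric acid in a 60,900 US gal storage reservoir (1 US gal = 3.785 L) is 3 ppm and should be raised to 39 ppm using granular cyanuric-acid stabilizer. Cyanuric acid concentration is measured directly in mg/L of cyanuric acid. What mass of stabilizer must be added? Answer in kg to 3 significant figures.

(a) 21.3 kg; (b) 8.30 kg

(a) Volume: 176,000 US gal × 3.785 L/gal = 666,160 L.
(a) Alkalinity to add: (58 − 39) = 19 mg/L as CaCO₃ × 666,160 L = 12,660 g as CaCO₃.
(a) Equivalents: 12,660 g ÷ 50 g/eq = 253.1 eq.
(a) NaHCO₃ supplies 1 eq per mole → 253.1 mol.
(a) Mass: 253.1 mol × 84 g/mol = 21,260 g.

(b) Volume: 60,900 US gal × 3.785 L/gal = 230,506 L.
(b) CYA to add: (39 − 3) = 36 mg/L × 230,506 L = 8298 g cyanuric acid.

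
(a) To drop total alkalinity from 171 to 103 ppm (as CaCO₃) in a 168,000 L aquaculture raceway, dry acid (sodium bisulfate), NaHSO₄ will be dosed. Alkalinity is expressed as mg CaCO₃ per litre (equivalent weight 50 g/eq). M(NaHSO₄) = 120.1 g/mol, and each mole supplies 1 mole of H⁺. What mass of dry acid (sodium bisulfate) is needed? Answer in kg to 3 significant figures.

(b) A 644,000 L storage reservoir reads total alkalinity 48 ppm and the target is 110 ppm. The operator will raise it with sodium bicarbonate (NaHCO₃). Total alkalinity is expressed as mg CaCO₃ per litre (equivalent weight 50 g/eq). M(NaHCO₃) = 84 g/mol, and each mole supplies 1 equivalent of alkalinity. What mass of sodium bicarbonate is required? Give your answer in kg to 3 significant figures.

(a) Alkalinity to neutralize: (171 − 103) = 68 mg/L as CaCO₃ × 168,000 L = 11,420 g as CaCO₃.
(a) Equivalents of H⁺ required: 11,420 ÷ 50 g/eq = 228.5 eq = 228.5 mol NaHSO₄.
(a) Mass of NaHSO₄: 228.5 × 120.1 = 27,440 g.

(b) Alkalinity to add: (110 − 48) = 62 mg/L as CaCO₃ × 644,000 L = 39,930 g as CaCO₃.
(b) Equivalents: 39,930 g ÷ 50 g/eq = 798.6 eq.
(b) NaHCO₃ supplies 1 eq per mole → 798.6 mol.
(b) Mass: 798.6 mol × 84 g/mol = 67,080 g.

(a) 27.4 kg; (b) 67.1 kg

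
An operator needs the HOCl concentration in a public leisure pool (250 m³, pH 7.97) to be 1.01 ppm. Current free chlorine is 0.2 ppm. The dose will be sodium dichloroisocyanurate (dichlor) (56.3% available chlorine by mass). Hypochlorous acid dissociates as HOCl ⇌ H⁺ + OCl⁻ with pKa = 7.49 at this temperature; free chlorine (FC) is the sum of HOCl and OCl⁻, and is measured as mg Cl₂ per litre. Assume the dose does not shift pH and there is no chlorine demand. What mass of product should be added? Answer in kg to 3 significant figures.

Volume: 250 m³ = 250,000 L.
[OCl⁻]/[HOCl] = 10^(pH − pKa) = 10^(7.97 − 7.49) = 3.02; fraction as HOCl = 1/(1 + 3.02) = 0.2488.
Free chlorine required for 1.01 ppm HOCl: 1.01 / 0.2488 = 4.06 ppm.
FC to add: 4.06 − 0.2 = 3.86 mg/L as Cl₂.
Cl₂ equivalent: 3.86 mg/L × 250,000 L = 965 g.
Product at 56.3% available Cl: 965 / 0.563 = 1714 g.

1.71 kg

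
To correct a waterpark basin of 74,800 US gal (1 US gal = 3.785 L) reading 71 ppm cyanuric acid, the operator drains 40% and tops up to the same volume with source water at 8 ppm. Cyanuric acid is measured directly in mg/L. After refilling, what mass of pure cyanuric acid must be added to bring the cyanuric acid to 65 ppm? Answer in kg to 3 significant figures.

Volume: 74,800 US gal × 3.785 L/gal = 283,118 L.
After draining 40% and refilling: 71 × 0.60 + 8 × 0.40 = 45.8 ppm.
Deficit to target: 65 − 45.8 = 19.2 mg/L.
Mass: 19.2 mg/L × 283,118 L = 5436 g cyanuric acid.

5.44 kg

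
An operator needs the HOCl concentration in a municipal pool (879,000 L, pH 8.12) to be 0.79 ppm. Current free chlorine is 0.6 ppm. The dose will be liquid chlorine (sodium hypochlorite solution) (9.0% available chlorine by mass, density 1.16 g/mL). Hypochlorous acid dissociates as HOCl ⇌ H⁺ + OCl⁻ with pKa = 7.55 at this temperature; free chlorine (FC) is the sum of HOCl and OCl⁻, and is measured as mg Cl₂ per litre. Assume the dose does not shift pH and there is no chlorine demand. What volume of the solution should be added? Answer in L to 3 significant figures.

[OCl⁻]/[HOCl] = 10^(pH − pKa) = 10^(8.12 − 7.55) = 3.715; fraction as HOCl = 1/(1 + 3.715) = 0.2121.
Free chlorine required for 0.79 ppm HOCl: 0.79 / 0.2121 = 3.725 ppm.
FC to add: 3.725 − 0.6 = 3.125 mg/L as Cl₂.
Cl₂ equivalent: 3.125 mg/L × 879,000 L = 2747 g.
Product at 9.0% available Cl: 2747 / 0.09 = 30,520 g.
Volume: 30,520 g ÷ 1.16 g/mL = 26,310 mL.

26.3 L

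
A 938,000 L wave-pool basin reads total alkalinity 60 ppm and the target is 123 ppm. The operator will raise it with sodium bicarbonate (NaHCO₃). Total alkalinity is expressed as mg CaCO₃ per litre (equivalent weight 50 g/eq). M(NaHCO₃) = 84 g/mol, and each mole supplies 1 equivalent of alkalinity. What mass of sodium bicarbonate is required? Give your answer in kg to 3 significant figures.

Alkalinity to add: (123 − 60) = 63 mg/L as CaCO₃ × 938,000 L = 59,090 g as CaCO₃.
Equivalents: 59,090 g ÷ 50 g/eq = 1182 eq.
NaHCO₃ supplies 1 eq per mole → 1182 mol.
Mass: 1182 mol × 84 g/mol = 99,280 g.

99.3 kg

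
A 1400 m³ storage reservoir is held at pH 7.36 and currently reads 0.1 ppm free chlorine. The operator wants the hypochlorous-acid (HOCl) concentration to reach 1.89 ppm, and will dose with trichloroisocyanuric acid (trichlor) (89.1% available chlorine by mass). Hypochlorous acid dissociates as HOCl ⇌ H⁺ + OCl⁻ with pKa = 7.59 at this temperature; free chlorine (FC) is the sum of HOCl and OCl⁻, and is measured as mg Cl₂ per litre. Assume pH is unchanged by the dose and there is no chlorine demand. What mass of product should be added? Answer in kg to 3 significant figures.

4.56 kg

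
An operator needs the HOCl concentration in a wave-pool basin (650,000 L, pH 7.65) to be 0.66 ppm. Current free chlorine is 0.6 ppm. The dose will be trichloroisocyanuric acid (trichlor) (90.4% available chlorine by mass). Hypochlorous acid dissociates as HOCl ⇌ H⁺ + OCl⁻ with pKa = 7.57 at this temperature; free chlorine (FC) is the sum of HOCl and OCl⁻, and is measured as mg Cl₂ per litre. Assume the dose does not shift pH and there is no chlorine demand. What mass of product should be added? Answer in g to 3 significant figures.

[OCl⁻]/[HOCl] = 10^(pH − pKa) = 10^(7.65 − 7.57) = 1.202; fraction as HOCl = 1/(1 + 1.202) = 0.4541.
Free chlorine required for 0.66 ppm HOCl: 0.66 / 0.4541 = 1.453 ppm.
FC to add: 1.453 − 0.6 = 0.8535 mg/L as Cl₂.
Cl₂ equivalent: 0.8535 mg/L × 650,000 L = 554.8 g.
Product at 90.4% available Cl: 554.8 / 0.904 = 613.7 g.

614 g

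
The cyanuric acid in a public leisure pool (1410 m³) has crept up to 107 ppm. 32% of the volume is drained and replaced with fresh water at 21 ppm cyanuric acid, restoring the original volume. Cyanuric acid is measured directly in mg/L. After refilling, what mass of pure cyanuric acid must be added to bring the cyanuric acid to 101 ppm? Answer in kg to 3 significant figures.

Volume: 1410 m³ = 1,410,000 L.
After draining 32% and refilling: 107 × 0.68 + 21 × 0.32 = 79.48 ppm.
Deficit to target: 101 − 79.48 = 21.52 mg/L.
Mass: 21.52 mg/L × 1,410,000 L = 30,340 g cyanuric acid.

30.3 kg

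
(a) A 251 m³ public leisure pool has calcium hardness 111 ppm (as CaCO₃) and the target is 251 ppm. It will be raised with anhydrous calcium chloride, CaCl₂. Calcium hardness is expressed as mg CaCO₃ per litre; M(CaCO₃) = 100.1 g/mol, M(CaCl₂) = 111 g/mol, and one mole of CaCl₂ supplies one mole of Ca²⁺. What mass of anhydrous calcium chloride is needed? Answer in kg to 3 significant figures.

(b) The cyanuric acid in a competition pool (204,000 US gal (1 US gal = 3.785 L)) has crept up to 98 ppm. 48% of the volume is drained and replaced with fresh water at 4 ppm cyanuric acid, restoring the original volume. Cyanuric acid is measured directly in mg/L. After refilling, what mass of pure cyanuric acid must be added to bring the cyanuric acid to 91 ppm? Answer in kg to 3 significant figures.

(a) Volume: 251 m³ = 251,000 L.
(a) Hardness to add: (251 − 111) = 140 mg/L as CaCO₃ × 251,000 L = 35,140 g as CaCO₃.
(a) Moles of Ca²⁺ (1 mol Ca²⁺ ≡ 1 mol CaCO₃): 35,140 / 100.1 g/mol = 351 mol.
(a) Mass of CaCl₂: 351 × 111 = 38,970 g.

(b) Volume: 204,000 US gal × 3.785 L/gal = 772,140 L.
(b) After draining 48% and refilling: 98 × 0.52 + 4 × 0.48 = 52.88 ppm.
(b) Deficit to target: 91 − 52.88 = 38.12 mg/L.
(b) Mass: 38.12 mg/L × 772,140 L = 29,430 g cyanuric acid.

(a) 39.0 kg; (b) 29.4 kg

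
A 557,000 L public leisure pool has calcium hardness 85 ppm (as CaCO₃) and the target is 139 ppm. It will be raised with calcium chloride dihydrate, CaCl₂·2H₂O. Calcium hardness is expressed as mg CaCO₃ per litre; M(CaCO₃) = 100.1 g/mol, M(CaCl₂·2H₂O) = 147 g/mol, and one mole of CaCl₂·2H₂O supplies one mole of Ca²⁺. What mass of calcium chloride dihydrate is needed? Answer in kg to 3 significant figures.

44.2 kg

Hardness to add: (139 − 85) = 54 mg/L as CaCO₃ × 557,000 L = 30,080 g as CaCO₃.
Moles of Ca²⁺ (1 mol Ca²⁺ ≡ 1 mol CaCO₃): 30,080 / 100.1 g/mol = 300.5 mol.
Mass of CaCl₂·2H₂O: 300.5 × 147 = 44,170 g.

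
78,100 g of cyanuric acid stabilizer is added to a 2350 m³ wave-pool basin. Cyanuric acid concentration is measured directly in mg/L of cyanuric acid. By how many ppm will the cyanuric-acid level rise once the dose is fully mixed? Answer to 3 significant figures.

Volume: 2350 m³ = 2,350,000 L.
Rise: 78,100 g / 2,350,000 L × 1000 = 33.23 mg/L.

33.2 ppm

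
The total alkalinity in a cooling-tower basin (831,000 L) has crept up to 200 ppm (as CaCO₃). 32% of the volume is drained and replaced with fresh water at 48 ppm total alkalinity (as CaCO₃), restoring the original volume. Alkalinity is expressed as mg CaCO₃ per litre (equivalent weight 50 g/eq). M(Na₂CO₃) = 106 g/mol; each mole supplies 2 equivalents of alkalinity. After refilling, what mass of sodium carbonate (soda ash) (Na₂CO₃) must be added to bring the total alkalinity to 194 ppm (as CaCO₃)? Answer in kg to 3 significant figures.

37.6 kg

After draining 32% and refilling: 200 × 0.68 + 48 × 0.32 = 151.36 ppm.
Deficit to target: 194 − 151.36 = 42.64 mg/L.
As CaCO₃: 42.64 mg/L × 831,000 L = 35,430 g; ÷ 50 g/eq ÷ 2 = 354.3 mol Na₂CO₃.
Mass: 354.3 × 106 = 37,560 g.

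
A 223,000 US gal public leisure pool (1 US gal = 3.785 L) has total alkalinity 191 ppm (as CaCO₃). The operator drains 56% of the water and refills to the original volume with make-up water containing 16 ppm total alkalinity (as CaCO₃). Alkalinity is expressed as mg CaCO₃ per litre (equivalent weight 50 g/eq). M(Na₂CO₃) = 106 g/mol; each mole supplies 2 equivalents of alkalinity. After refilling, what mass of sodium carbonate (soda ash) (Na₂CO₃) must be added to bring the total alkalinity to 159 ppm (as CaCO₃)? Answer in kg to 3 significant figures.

59.1 kg

Volume: 223,000 US gal × 3.785 L/gal = 844,055 L.
After draining 56% and refilling: 191 × 0.44 + 16 × 0.56 = 93 ppm.
Deficit to target: 159 − 93 = 66 mg/L.
As CaCO₃: 66 mg/L × 844,055 L = 55,710 g; ÷ 50 g/eq ÷ 2 = 557.1 mol Na₂CO₃.
Mass: 557.1 × 106 = 59,050 g.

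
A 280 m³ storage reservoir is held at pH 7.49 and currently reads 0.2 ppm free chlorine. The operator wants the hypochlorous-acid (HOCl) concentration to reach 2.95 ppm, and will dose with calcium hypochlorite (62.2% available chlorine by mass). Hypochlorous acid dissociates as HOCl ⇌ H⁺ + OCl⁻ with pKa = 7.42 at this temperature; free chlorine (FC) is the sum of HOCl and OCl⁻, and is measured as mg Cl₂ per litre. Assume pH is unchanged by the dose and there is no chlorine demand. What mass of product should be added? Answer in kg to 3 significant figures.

2.80 kg

Volume: 280 m³ = 280,000 L.
[OCl⁻]/[HOCl] = 10^(pH − pKa) = 10^(7.49 − 7.42) = 1.175; fraction as HOCl = 1/(1 + 1.175) = 0.4598.
Free chlorine required for 2.95 ppm HOCl: 2.95 / 0.4598 = 6.416 ppm.
FC to add: 6.416 − 0.2 = 6.216 mg/L as Cl₂.
Cl₂ equivalent: 6.216 mg/L × 280,000 L = 1740 g.
Product at 62.2% available Cl: 1740 / 0.622 = 2798 g.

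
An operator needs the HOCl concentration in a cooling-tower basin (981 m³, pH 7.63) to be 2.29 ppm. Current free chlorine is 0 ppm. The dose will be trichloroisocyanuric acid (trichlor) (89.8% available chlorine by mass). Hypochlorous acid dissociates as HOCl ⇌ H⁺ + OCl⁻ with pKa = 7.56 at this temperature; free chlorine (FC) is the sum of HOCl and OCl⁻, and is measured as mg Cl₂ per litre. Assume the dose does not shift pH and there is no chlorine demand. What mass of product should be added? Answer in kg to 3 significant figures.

Volume: 981 m³ = 981,000 L.
[OCl⁻]/[HOCl] = 10^(pH − pKa) = 10^(7.63 − 7.56) = 1.175; fraction as HOCl = 1/(1 + 1.175) = 0.4598.
Free chlorine required for 2.29 ppm HOCl: 2.29 / 0.4598 = 4.981 ppm.
FC to add: 4.981 − 0 = 4.981 mg/L as Cl₂.
Cl₂ equivalent: 4.981 mg/L × 981,000 L = 4886 g.
Product at 89.8% available Cl: 4886 / 0.898 = 5441 g.

5.44 kg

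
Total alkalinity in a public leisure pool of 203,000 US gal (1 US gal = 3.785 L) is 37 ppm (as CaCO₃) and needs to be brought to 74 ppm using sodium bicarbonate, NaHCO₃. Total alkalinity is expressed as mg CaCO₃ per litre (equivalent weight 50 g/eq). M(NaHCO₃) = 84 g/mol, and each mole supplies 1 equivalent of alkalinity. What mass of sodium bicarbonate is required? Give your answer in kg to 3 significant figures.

47.8 kg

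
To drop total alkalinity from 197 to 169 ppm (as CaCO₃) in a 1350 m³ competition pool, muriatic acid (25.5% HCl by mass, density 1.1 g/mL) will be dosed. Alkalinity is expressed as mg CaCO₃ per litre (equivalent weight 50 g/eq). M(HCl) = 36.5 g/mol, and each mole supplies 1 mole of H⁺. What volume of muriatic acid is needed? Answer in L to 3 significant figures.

98.4 L

Volume: 1350 m³ = 1,350,000 L.
Alkalinity to neutralize: (197 − 169) = 28 mg/L as CaCO₃ × 1,350,000 L = 37,800 g as CaCO₃.
Equivalents of H⁺ required: 37,800 ÷ 50 g/eq = 756 eq = 756 mol HCl.
Mass of HCl: 756 × 36.5 = 27,590 g.
Mass of 25.5% solution: 27,590 / 0.255 = 108,200 g.
Volume: 108,200 g ÷ 1.1 g/mL = 98,370 mL.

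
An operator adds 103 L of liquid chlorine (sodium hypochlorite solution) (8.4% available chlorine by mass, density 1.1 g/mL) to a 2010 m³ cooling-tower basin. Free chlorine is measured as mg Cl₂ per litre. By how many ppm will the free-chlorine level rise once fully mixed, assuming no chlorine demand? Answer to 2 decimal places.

Volume: 2010 m³ = 2,010,000 L.
Mass of solution: 103 L × 1000 mL/L × 1.1 g/mL = 113,300 g.
Available chlorine delivered: 113,300 g × 0.084 = 9517 g as Cl₂.
Concentration rise: 9517 g / 2,010,000 L = 4.735 mg/L = 4.73 ppm.

4.73 ppm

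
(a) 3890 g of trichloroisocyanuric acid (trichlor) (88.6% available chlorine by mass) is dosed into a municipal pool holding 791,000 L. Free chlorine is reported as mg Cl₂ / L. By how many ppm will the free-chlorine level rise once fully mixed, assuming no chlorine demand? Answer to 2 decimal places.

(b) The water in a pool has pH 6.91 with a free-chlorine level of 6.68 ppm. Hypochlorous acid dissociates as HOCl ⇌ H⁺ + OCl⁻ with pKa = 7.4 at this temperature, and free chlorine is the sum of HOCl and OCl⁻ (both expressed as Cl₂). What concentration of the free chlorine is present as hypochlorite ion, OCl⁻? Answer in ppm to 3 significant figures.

(a) 4.36 ppm; (b) 1.63 ppm

(a) Available chlorine delivered: 3890 g × 0.886 = 3447 g as Cl₂.
(a) Concentration rise: 3447 g / 791,000 L = 4.357 mg/L = 4.36 ppm.

(b) [OCl⁻]/[HOCl] = 10^(pH − pKa) = 10^(6.91 − 7.4) = 10^-0.49 = 0.3236.
(b) Fraction as HOCl = 1 / (1 + 0.3236) = 0.7555.
(b) OCl⁻ = (1 − 0.7555) × 6.68 ppm = 1.633 ppm.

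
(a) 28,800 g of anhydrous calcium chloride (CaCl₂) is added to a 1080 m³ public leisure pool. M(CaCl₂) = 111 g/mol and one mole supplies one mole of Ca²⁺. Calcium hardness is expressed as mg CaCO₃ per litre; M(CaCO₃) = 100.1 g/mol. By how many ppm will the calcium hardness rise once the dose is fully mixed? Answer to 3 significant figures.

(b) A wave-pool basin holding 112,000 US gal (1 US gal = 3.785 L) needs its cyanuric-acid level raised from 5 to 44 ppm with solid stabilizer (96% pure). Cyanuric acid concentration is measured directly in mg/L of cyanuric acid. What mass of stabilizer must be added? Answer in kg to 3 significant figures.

(a) 24.0 ppm; (b) 17.2 kg

(a) Volume: 1080 m³ = 1,080,000 L.
(a) Moles of Ca²⁺: 28,800 g ÷ 111 g/mol = 259.5 mol.
(a) As CaCO₃: 259.5 mol × 100.1 g/mol = 25,970 g.
(a) Rise: 25,970 g / 1,080,000 L × 1000 = 24.05 mg/L.

(b) Volume: 112,000 US gal × 3.785 L/gal = 423,920 L.
(b) CYA to add: (44 − 5) = 39 mg/L × 423,920 L = 16,530 g cyanuric acid.
(b) At 96% purity: 16,530 / 0.96 = 17,220 g product.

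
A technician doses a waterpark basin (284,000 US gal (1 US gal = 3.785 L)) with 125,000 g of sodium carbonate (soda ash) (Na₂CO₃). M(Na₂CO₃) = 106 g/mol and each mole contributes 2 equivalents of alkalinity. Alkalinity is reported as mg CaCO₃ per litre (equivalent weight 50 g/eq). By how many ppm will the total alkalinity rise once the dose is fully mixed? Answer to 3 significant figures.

110 ppm

Volume: 284,000 US gal × 3.785 L/gal = 1,074,940 L.
Moles of Na₂CO₃: 125,000 g ÷ 106 g/mol = 1179 mol → 2358 eq of alkalinity.
As CaCO₃: 2358 eq × 50 g/eq = 117,900 g.
Rise: 117,900 g / 1,074,940 L × 1000 = 109.7 mg/L.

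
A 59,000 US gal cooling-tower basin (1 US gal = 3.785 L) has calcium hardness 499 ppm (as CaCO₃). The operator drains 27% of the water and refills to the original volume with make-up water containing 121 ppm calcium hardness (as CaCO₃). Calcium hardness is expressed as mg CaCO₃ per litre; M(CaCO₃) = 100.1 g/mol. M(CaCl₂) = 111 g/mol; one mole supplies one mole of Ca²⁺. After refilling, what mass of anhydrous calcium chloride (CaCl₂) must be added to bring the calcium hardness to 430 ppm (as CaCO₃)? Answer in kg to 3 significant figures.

8.19 kg

Volume: 59,000 US gal × 3.785 L/gal = 223,315 L.
After draining 27% and refilling: 499 × 0.73 + 121 × 0.27 = 396.94 ppm.
Deficit to target: 430 − 396.94 = 33.06 mg/L.
As CaCO₃: 33.06 mg/L × 223,315 L = 7383 g; ÷ 100.1 = 73.75 mol Ca²⁺.
Mass: 73.75 × 111 = 8187 g.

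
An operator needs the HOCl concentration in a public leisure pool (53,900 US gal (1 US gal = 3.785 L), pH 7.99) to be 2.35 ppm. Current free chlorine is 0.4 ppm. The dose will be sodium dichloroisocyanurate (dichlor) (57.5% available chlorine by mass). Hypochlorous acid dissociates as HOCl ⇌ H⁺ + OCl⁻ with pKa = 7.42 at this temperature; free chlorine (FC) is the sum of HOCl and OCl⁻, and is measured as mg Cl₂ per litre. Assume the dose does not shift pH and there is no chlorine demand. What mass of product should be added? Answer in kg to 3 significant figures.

Volume: 53,900 US gal × 3.785 L/gal = 204,012 L.
[OCl⁻]/[HOCl] = 10^(pH − pKa) = 10^(7.99 − 7.42) = 3.715; fraction as HOCl = 1/(1 + 3.715) = 0.2121.
Free chlorine required for 2.35 ppm HOCl: 2.35 / 0.2121 = 11.08 ppm.
FC to add: 11.08 − 0.4 = 10.68 mg/L as Cl₂.
Cl₂ equivalent: 10.68 mg/L × 204,012 L = 2179 g.
Product at 57.5% available Cl: 2179 / 0.575 = 3790 g.

3.79 kg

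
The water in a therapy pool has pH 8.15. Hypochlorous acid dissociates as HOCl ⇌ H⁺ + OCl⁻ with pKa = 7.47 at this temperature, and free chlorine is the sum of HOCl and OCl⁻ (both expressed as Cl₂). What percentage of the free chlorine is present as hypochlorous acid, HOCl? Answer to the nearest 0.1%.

[OCl⁻]/[HOCl] = 10^(pH − pKa) = 10^(8.15 − 7.47) = 10^0.68 = 4.786.
Fraction as HOCl = 1 / (1 + 4.786) = 0.1728.

17.3%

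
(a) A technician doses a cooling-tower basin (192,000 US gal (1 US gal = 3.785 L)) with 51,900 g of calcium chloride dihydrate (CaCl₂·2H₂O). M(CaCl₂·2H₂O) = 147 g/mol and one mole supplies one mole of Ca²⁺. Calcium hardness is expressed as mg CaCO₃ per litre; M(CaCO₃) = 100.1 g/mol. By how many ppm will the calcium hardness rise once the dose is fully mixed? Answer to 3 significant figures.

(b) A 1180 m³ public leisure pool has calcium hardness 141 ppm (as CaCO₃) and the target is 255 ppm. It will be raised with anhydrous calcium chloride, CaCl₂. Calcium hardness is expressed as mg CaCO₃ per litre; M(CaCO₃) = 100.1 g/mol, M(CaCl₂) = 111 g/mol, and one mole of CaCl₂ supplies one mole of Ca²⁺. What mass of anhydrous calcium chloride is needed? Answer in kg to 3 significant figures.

(a) Volume: 192,000 US gal × 3.785 L/gal = 726,720 L.
(a) Moles of Ca²⁺: 51,900 g ÷ 147 g/mol = 353.1 mol.
(a) As CaCO₃: 353.1 mol × 100.1 g/mol = 35,340 g.
(a) Rise: 35,340 g / 726,720 L × 1000 = 48.63 mg/L.

(b) Volume: 1180 m³ = 1,180,000 L.
(b) Hardness to add: (255 − 141) = 114 mg/L as CaCO₃ × 1,180,000 L = 134,500 g as CaCO₃.
(b) Moles of Ca²⁺ (1 mol Ca²⁺ ≡ 1 mol CaCO₃): 134,500 / 100.1 g/mol = 1344 mol.
(b) Mass of CaCl₂: 1344 × 111 = 149,200 g.

(a) 48.6 ppm; (b) 149 kg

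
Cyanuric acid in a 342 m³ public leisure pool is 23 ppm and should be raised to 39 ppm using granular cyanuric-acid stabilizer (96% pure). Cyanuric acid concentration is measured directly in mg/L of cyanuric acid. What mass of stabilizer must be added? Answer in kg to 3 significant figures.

5.70 kg

Volume: 342 m³ = 342,000 L.
CYA to add: (39 − 23) = 16 mg/L × 342,000 L = 5472 g cyanuric acid.
At 96% purity: 5472 / 0.96 = 5700 g product.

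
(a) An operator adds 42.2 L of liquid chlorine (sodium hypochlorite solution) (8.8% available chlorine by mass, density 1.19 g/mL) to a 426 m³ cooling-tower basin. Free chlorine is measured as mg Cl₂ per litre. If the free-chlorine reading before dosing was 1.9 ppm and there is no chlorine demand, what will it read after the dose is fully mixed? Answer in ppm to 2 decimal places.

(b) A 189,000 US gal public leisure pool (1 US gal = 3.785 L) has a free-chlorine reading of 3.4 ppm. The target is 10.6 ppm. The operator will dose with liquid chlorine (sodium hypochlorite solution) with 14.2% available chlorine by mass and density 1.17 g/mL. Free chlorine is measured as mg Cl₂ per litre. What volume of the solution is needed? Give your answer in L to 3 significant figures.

(a) Volume: 426 m³ = 426,000 L.
(a) Mass of solution: 42.2 L × 1000 mL/L × 1.19 g/mL = 50,220 g.
(a) Available chlorine delivered: 50,220 g × 0.088 = 4419 g as Cl₂.
(a) Concentration rise: 4419 g / 426,000 L = 10.37 mg/L = 10.37 ppm.
(a) Final FC: 1.9 + 10.37 = 12.27 ppm.

(b) Volume: 189,000 US gal × 3.785 L/gal = 715,365 L.
(b) Chlorine deficit: 10.6 − 3.4 = 7.2 ppm = 7.2 mg/L as Cl₂.
(b) Cl₂ equivalent needed: 7.2 mg/L × 715,365 L = 5,151,000 mg = 5151 g.
(b) Product at 14.2% available chlorine: 5151 / 0.142 = 36,270 g.
(b) Volume at density 1.17 g/mL: 36,270 g ÷ 1.17 g/mL = 31,000 mL.

(a) 12.27 ppm; (b) 31.0 L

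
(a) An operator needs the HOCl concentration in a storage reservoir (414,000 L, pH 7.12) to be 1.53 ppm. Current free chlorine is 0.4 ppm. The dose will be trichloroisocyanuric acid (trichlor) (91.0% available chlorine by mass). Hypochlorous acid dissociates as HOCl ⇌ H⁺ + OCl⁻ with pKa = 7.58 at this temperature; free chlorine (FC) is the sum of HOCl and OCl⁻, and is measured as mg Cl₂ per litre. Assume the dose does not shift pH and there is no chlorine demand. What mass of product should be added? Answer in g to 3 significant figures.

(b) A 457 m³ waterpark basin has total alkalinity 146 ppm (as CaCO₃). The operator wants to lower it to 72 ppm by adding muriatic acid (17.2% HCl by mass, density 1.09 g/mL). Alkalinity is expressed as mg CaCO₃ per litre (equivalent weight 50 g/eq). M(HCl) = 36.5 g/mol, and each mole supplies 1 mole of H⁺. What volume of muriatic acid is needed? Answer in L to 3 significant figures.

(a) [OCl⁻]/[HOCl] = 10^(pH − pKa) = 10^(7.12 − 7.58) = 0.3467; fraction as HOCl = 1/(1 + 0.3467) = 0.7425.
(a) Free chlorine required for 1.53 ppm HOCl: 1.53 / 0.7425 = 2.061 ppm.
(a) FC to add: 2.061 − 0.4 = 1.661 mg/L as Cl₂.
(a) Cl₂ equivalent: 1.661 mg/L × 414,000 L = 687.5 g.
(a) Product at 91.0% available Cl: 687.5 / 0.91 = 755.4 g.

(b) Volume: 457 m³ = 457,000 L.
(b) Alkalinity to neutralize: (146 − 72) = 74 mg/L as CaCO₃ × 457,000 L = 33,820 g as CaCO₃.
(b) Equivalents of H⁺ required: 33,820 ÷ 50 g/eq = 676.4 eq = 676.4 mol HCl.
(b) Mass of HCl: 676.4 × 36.5 = 24,690 g.
(b) Mass of 17.2% solution: 24,690 / 0.172 = 143,500 g.
(b) Volume: 143,500 g ÷ 1.09 g/mL = 131,700 mL.

(a) 755 g; (b) 132 L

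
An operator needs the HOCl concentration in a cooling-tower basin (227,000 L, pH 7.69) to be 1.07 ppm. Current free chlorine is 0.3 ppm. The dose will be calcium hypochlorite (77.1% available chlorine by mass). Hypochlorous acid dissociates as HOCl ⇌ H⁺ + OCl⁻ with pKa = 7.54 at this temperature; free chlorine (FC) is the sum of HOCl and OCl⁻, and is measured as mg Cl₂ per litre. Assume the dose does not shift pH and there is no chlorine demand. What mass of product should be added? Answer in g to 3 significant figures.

672 g

[OCl⁻]/[HOCl] = 10^(pH − pKa) = 10^(7.69 − 7.54) = 1.413; fraction as HOCl = 1/(1 + 1.413) = 0.4145.
Free chlorine required for 1.07 ppm HOCl: 1.07 / 0.4145 = 2.581 ppm.
FC to add: 2.581 − 0.3 = 2.281 mg/L as Cl₂.
Cl₂ equivalent: 2.281 mg/L × 227,000 L = 517.9 g.
Product at 77.1% available Cl: 517.9 / 0.771 = 671.7 g.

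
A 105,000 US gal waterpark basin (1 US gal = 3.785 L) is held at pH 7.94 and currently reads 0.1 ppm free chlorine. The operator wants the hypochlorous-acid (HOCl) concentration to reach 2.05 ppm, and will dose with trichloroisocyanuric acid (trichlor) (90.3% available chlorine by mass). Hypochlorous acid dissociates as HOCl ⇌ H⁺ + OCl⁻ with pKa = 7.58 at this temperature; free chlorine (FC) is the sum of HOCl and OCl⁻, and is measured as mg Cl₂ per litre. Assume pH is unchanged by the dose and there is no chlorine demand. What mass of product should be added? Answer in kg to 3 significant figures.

Volume: 105,000 US gal × 3.785 L/gal = 397,425 L.
[OCl⁻]/[HOCl] = 10^(pH − pKa) = 10^(7.94 − 7.58) = 2.291; fraction as HOCl = 1/(1 + 2.291) = 0.3039.
Free chlorine required for 2.05 ppm HOCl: 2.05 / 0.3039 = 6.746 ppm.
FC to add: 6.746 − 0.1 = 6.646 mg/L as Cl₂.
Cl₂ equivalent: 6.646 mg/L × 397,425 L = 2641 g.
Product at 90.3% available Cl: 2641 / 0.903 = 2925 g.

2.93 kg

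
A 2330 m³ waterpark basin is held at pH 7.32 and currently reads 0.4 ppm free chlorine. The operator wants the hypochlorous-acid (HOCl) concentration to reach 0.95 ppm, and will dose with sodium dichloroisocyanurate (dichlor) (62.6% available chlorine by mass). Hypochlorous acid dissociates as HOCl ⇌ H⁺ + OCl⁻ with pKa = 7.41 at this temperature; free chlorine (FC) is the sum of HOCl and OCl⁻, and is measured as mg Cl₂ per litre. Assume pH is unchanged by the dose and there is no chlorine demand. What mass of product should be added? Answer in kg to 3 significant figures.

Volume: 2330 m³ = 2,330,000 L.
[OCl⁻]/[HOCl] = 10^(pH − pKa) = 10^(7.32 − 7.41) = 0.8128; fraction as HOCl = 1/(1 + 0.8128) = 0.5516.
Free chlorine required for 0.95 ppm HOCl: 0.95 / 0.5516 = 1.722 ppm.
FC to add: 1.722 − 0.4 = 1.322 mg/L as Cl₂.
Cl₂ equivalent: 1.322 mg/L × 2,330,000 L = 3081 g.
Product at 62.6% available Cl: 3081 / 0.626 = 4921 g.

4.92 kg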